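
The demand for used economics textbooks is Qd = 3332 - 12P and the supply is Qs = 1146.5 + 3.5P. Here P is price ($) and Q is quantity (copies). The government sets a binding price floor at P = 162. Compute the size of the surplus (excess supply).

Surplus = 325.5

With P fixed at 162, quantity demanded is 1388 and quantity supplied is 1713.5.
Surplus = Qs - Qd = 1713.5 - 1388 = 325.5.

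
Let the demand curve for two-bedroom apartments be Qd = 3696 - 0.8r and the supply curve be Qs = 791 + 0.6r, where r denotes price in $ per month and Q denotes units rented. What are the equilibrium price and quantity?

At equilibrium Qd = Qs, so 3696 - 0.8r = 791 + 0.6r; collecting terms, 2905 = 1.4r and r* = 2075.
From the demand curve, Q* = 3696 - 0.8(2075) = 2036.

r* = 2075, Q* = 2036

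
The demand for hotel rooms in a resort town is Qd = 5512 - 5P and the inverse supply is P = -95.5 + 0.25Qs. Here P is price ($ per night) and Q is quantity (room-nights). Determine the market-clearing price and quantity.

In direct form, Qs = 382 + 4P.
Set Qd = Qs: 5512 - 5P = 382 + 4P, so 5130 = 9P and P* = 570.
Substitute back: Q* = 5512 - 5(570) = 2662.

P* = 570, Q* = 2662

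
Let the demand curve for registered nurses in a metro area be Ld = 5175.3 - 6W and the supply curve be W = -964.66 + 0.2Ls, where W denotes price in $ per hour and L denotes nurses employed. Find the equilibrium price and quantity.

W* = 32, L* = 4983.3

Solving each curve for L: Ls = 4823.3 + 5W.
The market clears where 5175.3 - 6W = 4823.3 + 5W. Rearranging, 11W = 352, hence W* = 32.
Substitute back: L* = 5175.3 - 6(32) = 4983.3.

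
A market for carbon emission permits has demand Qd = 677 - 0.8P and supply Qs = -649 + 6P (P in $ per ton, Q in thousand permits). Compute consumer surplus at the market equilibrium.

At equilibrium Qd = Qs, so 677 - 0.8P = -649 + 6P; collecting terms, 1326 = 6.8P and P* = 195.
From the demand curve, Q* = 677 - 0.8(195) = 521.
Demand choke price (Qd = 0): P = 677/0.8 = 846.25. Consumer surplus = ½ × (846.25 - 195) × 521 = 169650.625.

Consumer surplus = 169650.625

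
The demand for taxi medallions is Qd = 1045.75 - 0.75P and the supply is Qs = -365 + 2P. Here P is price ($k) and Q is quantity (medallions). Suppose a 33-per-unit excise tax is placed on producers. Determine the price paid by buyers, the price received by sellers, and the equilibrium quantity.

P_b = 537, P_s = 504, Q = 643

The tax drives a wedge P_b - P_s = 33. Substituting P_s = P_b - 33 into supply: Qs = -431 + 2P_b.
Equate demand and the shifted supply: 1045.75 - 0.75P_b = -431 + 2P_b, giving 2.75P_b = 1476.75, so P_b = 537.
So P_s = 504 and the quantity traded is Q = 1045.75 - 0.75(537) = 643.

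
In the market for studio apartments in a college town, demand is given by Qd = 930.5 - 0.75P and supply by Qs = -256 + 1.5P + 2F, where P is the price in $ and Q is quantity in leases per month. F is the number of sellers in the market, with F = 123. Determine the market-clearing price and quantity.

P* = 418, Q* = 617

With F = 123, supply is Qs = -10 + 1.5P.
Set Qd = Qs: 930.5 - 0.75P = -10 + 1.5P, so 940.5 = 2.25P and P* = 418.
From the demand curve, Q* = 930.5 - 0.75(418) = 617.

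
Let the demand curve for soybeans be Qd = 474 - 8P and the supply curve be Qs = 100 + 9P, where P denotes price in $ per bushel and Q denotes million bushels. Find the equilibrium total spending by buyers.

At equilibrium Qd = Qs, so 474 - 8P = 100 + 9P; collecting terms, 374 = 17P and P* = 22.
Substitute back: Q* = 474 - 8(22) = 298.
Total spending by buyers = P* × Q* = 22 × 298 = 6556.

Total spending by buyers = 6556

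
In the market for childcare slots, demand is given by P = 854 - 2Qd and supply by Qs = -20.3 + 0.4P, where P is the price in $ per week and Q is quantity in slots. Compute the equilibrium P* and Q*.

P* = 497, Q* = 178.5

Rewriting in direct form: Qd = 427 - 0.5P.
The market clears where 427 - 0.5P = -20.3 + 0.4P. Rearranging, 0.9P = 447.3, hence P* = 497.
From the demand curve, Q* = 427 - 0.5(497) = 178.5.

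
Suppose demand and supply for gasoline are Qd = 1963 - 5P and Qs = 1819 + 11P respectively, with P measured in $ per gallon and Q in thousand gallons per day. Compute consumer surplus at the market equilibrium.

At equilibrium Qd = Qs, so 1963 - 5P = 1819 + 11P; collecting terms, 144 = 16P and P* = 9.
Plugging P* into demand: Q* = 1963 - 5(9) = 1918.
Demand choke price (Qd = 0): P = 1963/5 = 392.6. Consumer surplus = ½ × (392.6 - 9) × 1918 = 367872.4.

Consumer surplus = 367872.4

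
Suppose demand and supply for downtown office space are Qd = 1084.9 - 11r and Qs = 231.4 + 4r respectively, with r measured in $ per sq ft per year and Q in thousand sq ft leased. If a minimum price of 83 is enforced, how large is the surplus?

Surplus = 391.5

At r = 83: Qd = 171.9 and Qs = 563.4.
Surplus = Qs - Qd = 563.4 - 171.9 = 391.5.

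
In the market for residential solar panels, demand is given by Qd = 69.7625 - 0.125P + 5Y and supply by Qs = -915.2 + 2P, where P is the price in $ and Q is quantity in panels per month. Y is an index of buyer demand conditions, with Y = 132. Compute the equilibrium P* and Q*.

P* = 774.1, Q* = 633

With Y = 132, demand is Qd = 729.7625 - 0.125P.
Equating demand and supply, 729.7625 - 0.125P = -915.2 + 2P gives 2.125P = 1644.9625, so P* = 774.1.
Substitute back: Q* = 729.7625 - 0.125(774.1) = 633.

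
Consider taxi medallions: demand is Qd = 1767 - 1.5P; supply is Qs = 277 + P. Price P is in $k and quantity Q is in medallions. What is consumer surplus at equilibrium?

Consumer surplus = 254043

The market clears where 1767 - 1.5P = 277 + P. Rearranging, 2.5P = 1490, hence P* = 596.
From the demand curve, Q* = 1767 - 1.5(596) = 873.
Demand choke price (Qd = 0): P = 1767/1.5 = 1178. Consumer surplus = ½ × (1178 - 596) × 873 = 254043.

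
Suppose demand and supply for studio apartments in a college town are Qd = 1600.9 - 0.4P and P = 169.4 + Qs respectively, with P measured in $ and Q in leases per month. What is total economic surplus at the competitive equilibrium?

Solving each curve for Q: Qs = -169.4 + P.
Set Qd = Qs: 1600.9 - 0.4P = -169.4 + P, so 1770.3 = 1.4P and P* = 1264.5.
Substitute back: Q* = 1600.9 - 0.4(1264.5) = 1095.1.
Demand choke price = 4002.25; supply choke price = 169.4. CS = ½(4002.25 - 1264.5)(1095.1) = 1499055.0125; PS = ½(1264.5 - 169.4)(1095.1) = 599622.005. Total surplus = 2098677.0175.

Total surplus = 2098677.0175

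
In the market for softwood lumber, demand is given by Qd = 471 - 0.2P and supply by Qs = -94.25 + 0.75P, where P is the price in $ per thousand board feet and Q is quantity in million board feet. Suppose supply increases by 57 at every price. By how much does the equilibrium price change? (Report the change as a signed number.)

At equilibrium Qd = Qs, so 471 - 0.2P = -94.25 + 0.75P; collecting terms, 565.25 = 0.95P and P* = 595.
From the demand curve, Q* = 471 - 0.2(595) = 352.
After the shift, supply is Qs = -37.25 + 0.75P.
The new intersection has 508.25 = 0.95P, i.e. P = 535, Q = 364.
ΔP = 535 - 595 = -60.

ΔP = -60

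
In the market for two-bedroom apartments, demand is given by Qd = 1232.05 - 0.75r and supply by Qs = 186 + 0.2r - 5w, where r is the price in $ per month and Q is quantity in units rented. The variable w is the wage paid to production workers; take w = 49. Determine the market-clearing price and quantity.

With w = 49, supply is Qs = -59 + 0.2r.
Equating demand and supply, 1232.05 - 0.75r = -59 + 0.2r gives 0.95r = 1291.05, so r* = 1359.
Substitute back: Q* = 1232.05 - 0.75(1359) = 212.8.

r* = 1359, Q* = 212.8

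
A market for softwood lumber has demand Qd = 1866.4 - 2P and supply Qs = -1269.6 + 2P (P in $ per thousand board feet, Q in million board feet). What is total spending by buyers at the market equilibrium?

Total spending by buyers = 233945.6

At equilibrium Qd = Qs, so 1866.4 - 2P = -1269.6 + 2P; collecting terms, 3136 = 4P and P* = 784.
Substitute back: Q* = 1866.4 - 2(784) = 298.4.
Total spending by buyers = P* × Q* = 784 × 298.4 = 233945.6.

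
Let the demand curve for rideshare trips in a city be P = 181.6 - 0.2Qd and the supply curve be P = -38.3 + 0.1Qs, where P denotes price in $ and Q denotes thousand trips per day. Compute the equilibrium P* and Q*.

P* = 35, Q* = 733

Solving each curve for Q: Qd = 908 - 5P and Qs = 383 + 10P.
Equating demand and supply, 908 - 5P = 383 + 10P gives 15P = 525, so P* = 35.
Substitute back: Q* = 908 - 5(35) = 733.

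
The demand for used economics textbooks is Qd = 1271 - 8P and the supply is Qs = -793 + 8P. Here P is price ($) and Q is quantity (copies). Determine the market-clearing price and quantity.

P* = 129, Q* = 239

The market clears where 1271 - 8P = -793 + 8P. Rearranging, 16P = 2064, hence P* = 129.
From the demand curve, Q* = 1271 - 8(129) = 239.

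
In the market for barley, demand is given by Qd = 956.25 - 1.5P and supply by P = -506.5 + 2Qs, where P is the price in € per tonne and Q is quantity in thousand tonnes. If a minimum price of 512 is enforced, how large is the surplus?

Inverting to quantity form: Qs = 253.25 + 0.5P.
Evaluating both curves at the floor price 512 gives Qd = 188.25, Qs = 509.25.
Surplus = Qs - Qd = 509.25 - 188.25 = 321.

Surplus = 321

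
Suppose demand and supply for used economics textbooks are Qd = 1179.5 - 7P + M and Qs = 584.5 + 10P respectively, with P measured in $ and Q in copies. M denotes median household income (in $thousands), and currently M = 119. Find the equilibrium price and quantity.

With M = 119, demand is Qd = 1298.5 - 7P.
Equating demand and supply, 1298.5 - 7P = 584.5 + 10P gives 17P = 714, so P* = 42.
Then Q* = 1298.5 - 7(42) = 1004.5.

P* = 42, Q* = 1004.5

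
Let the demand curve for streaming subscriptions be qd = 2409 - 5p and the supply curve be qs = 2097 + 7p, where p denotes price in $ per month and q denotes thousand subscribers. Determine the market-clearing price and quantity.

At equilibrium qd = qs, so 2409 - 5p = 2097 + 7p; collecting terms, 312 = 12p and p* = 26.
From the demand curve, q* = 2409 - 5(26) = 2279.

p* = 26, q* = 2279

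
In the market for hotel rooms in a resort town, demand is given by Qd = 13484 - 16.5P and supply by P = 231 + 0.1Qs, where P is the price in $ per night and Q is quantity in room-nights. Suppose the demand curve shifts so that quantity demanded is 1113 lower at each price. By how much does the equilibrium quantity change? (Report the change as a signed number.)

ΔQ = -420

Solving each curve for Q: Qs = -2310 + 10P.
Set Qd = Qs: 13484 - 16.5P = -2310 + 10P, so 15794 = 26.5P and P* = 596.
Plugging P* into demand: Q* = 13484 - 16.5(596) = 3650.
After the shift, demand is Qd = 12371 - 16.5P.
Re-solving, 26.5P = 14681 gives P = 554 and Q = 3230.
ΔQ = 3230 - 3650 = -420.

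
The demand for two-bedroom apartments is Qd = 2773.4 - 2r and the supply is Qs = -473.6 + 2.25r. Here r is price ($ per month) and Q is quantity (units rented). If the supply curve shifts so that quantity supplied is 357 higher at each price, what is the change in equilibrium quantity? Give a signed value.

Set Qd = Qs: 2773.4 - 2r = -473.6 + 2.25r, so 3247 = 4.25r and r* = 764.
Then Q* = 2773.4 - 2(764) = 1245.4.
After the shift, supply is Qs = -116.6 + 2.25r.
The new intersection has 2890 = 4.25r, i.e. r = 680, Q = 1413.4.
ΔQ = 1413.4 - 1245.4 = 168.

ΔQ = 168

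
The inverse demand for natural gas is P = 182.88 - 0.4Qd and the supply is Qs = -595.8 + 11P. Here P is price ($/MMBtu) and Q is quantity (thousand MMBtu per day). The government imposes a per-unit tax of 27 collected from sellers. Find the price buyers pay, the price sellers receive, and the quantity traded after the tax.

Solving each curve for Q: Qd = 457.2 - 2.5P.
With a tax of 27 on sellers, they supply based on the net price P_s = P_b - 27, so Qs = -892.8 + 11P_b.
Market clearing requires 457.2 - 2.5P_b = -892.8 + 11P_b; hence 1350 = 13.5P_b and P_b = 100.
So P_s = 73 and the quantity traded is Q = 457.2 - 2.5(100) = 207.2.

P_b = 100, P_s = 73, Q = 207.2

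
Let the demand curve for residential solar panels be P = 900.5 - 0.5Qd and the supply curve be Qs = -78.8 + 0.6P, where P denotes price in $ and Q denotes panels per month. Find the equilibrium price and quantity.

P* = 723, Q* = 355

Inverting to quantity form: Qd = 1801 - 2P.
Equating demand and supply, 1801 - 2P = -78.8 + 0.6P gives 2.6P = 1879.8, so P* = 723.
Plugging P* into demand: Q* = 1801 - 2(723) = 355.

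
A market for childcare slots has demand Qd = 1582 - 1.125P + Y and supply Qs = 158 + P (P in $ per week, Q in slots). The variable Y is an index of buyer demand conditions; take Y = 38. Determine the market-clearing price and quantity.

P* = 688, Q* = 846

With Y = 38, demand is Qd = 1620 - 1.125P.
At equilibrium Qd = Qs, so 1620 - 1.125P = 158 + P; collecting terms, 1462 = 2.125P and P* = 688.
Substitute back: Q* = 1620 - 1.125(688) = 846.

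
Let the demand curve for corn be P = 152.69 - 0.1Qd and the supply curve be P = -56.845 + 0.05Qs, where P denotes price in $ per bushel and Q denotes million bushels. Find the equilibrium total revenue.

Inverting to quantity form: Qd = 1526.9 - 10P and Qs = 1136.9 + 20P.
Equating demand and supply, 1526.9 - 10P = 1136.9 + 20P gives 30P = 390, so P* = 13.
Then Q* = 1526.9 - 10(13) = 1396.9.
Total revenue = P* × Q* = 13 × 1396.9 = 18159.7.

Total revenue = 18159.7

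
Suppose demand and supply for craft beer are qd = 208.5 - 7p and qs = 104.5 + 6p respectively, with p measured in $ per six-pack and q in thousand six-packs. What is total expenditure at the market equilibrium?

Equating demand and supply, 208.5 - 7p = 104.5 + 6p gives 13p = 104, so p* = 8.
Then q* = 208.5 - 7(8) = 152.5.
Total expenditure = p* × q* = 8 × 152.5 = 1220.

Total expenditure = 1220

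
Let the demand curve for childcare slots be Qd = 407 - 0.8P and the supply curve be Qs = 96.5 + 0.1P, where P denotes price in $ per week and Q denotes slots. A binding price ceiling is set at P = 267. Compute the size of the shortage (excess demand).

Evaluating both curves at the ceiling price 267 gives Qd = 193.4, Qs = 123.2.
Shortage = Qd - Qs = 193.4 - 123.2 = 70.2.

Shortage = 70.2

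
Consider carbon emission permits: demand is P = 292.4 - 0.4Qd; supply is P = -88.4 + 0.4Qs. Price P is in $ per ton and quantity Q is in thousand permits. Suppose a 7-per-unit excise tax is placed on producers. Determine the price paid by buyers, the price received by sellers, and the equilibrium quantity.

P_b = 105.5, P_s = 98.5, Q = 467.25

Solving each curve for Q: Qd = 731 - 2.5P and Qs = 221 + 2.5P.
With a tax of 7 on producers, they supply based on the net price P_s = P_b - 7, so Qs = 203.5 + 2.5P_b.
Equate demand and the shifted supply: 731 - 2.5P_b = 203.5 + 2.5P_b, giving 5P_b = 527.5, so P_b = 105.5.
So P_s = 98.5 and the quantity traded is Q = 731 - 2.5(105.5) = 467.25.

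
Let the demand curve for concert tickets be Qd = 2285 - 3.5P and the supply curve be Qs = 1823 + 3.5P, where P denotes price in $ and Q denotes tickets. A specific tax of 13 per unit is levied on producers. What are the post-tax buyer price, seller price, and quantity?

Producers keep P_s = P_b - 13 per unit, so supply in terms of the buyer price is Qs = 1777.5 + 3.5P_b.
Set Qd = Qs: 2285 - 3.5P_b = 1777.5 + 3.5P_b, so 507.5 = 7P_b and P_b = 72.5.
So P_s = 59.5 and the quantity traded is Q = 2285 - 3.5(72.5) = 2031.25.

P_b = 72.5, P_s = 59.5, Q = 2031.25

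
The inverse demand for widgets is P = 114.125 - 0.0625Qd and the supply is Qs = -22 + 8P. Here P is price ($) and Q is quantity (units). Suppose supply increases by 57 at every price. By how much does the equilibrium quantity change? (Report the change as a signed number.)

ΔQ = 38

In direct form, Qd = 1826 - 16P.
Set Qd = Qs: 1826 - 16P = -22 + 8P, so 1848 = 24P and P* = 77.
Substitute back: Q* = 1826 - 16(77) = 594.
After the shift, supply is Qs = 35 + 8P.
Re-solving, 24P = 1791 gives P = 74.625 and Q = 632.
ΔQ = 632 - 594 = 38.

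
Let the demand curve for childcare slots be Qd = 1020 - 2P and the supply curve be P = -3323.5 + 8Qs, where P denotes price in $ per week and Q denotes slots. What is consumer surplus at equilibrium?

Solving each curve for Q: Qs = 415.4375 + 0.125P.
The market clears where 1020 - 2P = 415.4375 + 0.125P. Rearranging, 2.125P = 604.5625, hence P* = 284.5.
Then Q* = 1020 - 2(284.5) = 451.
Demand choke price (Qd = 0): P = 1020/2 = 510. Consumer surplus = ½ × (510 - 284.5) × 451 = 50850.25.

Consumer surplus = 50850.25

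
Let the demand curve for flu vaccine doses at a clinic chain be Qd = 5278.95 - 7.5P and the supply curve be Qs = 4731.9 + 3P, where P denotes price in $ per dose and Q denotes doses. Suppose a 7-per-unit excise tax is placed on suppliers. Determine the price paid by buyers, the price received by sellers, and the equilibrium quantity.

Suppliers keep P_s = P_b - 7 per unit, so supply in terms of the buyer price is Qs = 4710.9 + 3P_b.
Market clearing requires 5278.95 - 7.5P_b = 4710.9 + 3P_b; hence 568.05 = 10.5P_b and P_b = 54.1.
So P_s = 47.1 and the quantity traded is Q = 5278.95 - 7.5(54.1) = 4873.2.

P_b = 54.1, P_s = 47.1, Q = 4873.2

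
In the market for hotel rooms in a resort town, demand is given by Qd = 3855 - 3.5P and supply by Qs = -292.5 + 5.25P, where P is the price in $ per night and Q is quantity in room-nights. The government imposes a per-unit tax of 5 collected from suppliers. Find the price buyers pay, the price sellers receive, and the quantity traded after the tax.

Suppliers keep P_s = P_b - 5 per unit, so supply in terms of the buyer price is Qs = -318.75 + 5.25P_b.
Market clearing requires 3855 - 3.5P_b = -318.75 + 5.25P_b; hence 4173.75 = 8.75P_b and P_b = 477.
So P_s = 472 and the quantity traded is Q = 3855 - 3.5(477) = 2185.5.

P_b = 477, P_s = 472, Q = 2185.5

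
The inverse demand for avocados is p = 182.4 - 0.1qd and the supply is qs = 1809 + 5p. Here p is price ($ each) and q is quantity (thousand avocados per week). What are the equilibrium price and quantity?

p* = 1, q* = 1814

In direct form, qd = 1824 - 10p.
Equating demand and supply, 1824 - 10p = 1809 + 5p gives 15p = 15, so p* = 1.
Plugging p* into demand: q* = 1824 - 10(1) = 1814.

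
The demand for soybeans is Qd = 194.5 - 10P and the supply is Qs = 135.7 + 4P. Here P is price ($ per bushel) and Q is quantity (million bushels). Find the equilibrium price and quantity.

P* = 4.2, Q* = 152.5

The market clears where 194.5 - 10P = 135.7 + 4P. Rearranging, 14P = 58.8, hence P* = 4.2.
From the demand curve, Q* = 194.5 - 10(4.2) = 152.5.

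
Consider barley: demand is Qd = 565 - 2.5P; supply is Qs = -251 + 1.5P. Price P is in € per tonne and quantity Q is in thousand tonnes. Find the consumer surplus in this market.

Set Qd = Qs: 565 - 2.5P = -251 + 1.5P, so 816 = 4P and P* = 204.
Plugging P* into demand: Q* = 565 - 2.5(204) = 55.
Demand choke price (Qd = 0): P = 565/2.5 = 226. Consumer surplus = ½ × (226 - 204) × 55 = 605.

Consumer surplus = 605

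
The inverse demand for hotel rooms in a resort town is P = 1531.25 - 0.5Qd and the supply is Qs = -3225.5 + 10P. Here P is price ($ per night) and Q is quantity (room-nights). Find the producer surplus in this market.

Solving each curve for Q: Qd = 3062.5 - 2P.
Equating demand and supply, 3062.5 - 2P = -3225.5 + 10P gives 12P = 6288, so P* = 524.
From the demand curve, Q* = 3062.5 - 2(524) = 2014.5.
Supply choke price (Qs = 0): P = 322.55. Producer surplus = ½ × (524 - 322.55) × 2014.5 = 202910.5125.

Producer surplus = 202910.5125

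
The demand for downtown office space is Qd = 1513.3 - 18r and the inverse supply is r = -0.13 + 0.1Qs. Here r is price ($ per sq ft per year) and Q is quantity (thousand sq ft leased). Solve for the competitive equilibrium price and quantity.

In direct form, Qs = 1.3 + 10r.
The market clears where 1513.3 - 18r = 1.3 + 10r. Rearranging, 28r = 1512, hence r* = 54.
Then Q* = 1513.3 - 18(54) = 541.3.

r* = 54, Q* = 541.3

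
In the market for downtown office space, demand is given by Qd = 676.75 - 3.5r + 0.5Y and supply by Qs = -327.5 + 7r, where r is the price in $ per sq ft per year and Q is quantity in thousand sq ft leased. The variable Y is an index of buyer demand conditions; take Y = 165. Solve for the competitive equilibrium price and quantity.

With Y = 165, demand is Qd = 759.25 - 3.5r.
Set Qd = Qs: 759.25 - 3.5r = -327.5 + 7r, so 1086.75 = 10.5r and r* = 103.5.
Substitute back: Q* = 759.25 - 3.5(103.5) = 397.

r* = 103.5, Q* = 397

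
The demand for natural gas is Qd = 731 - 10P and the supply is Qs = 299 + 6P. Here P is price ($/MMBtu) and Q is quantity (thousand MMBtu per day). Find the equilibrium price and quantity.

Equating demand and supply, 731 - 10P = 299 + 6P gives 16P = 432, so P* = 27.
Then Q* = 731 - 10(27) = 461.

P* = 27, Q* = 461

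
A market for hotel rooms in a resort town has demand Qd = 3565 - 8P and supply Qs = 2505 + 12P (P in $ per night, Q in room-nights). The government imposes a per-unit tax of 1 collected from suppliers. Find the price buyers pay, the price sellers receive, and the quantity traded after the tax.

P_b = 53.6, P_s = 52.6, Q = 3136.2

Suppliers keep P_s = P_b - 1 per unit, so supply in terms of the buyer price is Qs = 2493 + 12P_b.
Set Qd = Qs: 3565 - 8P_b = 2493 + 12P_b, so 1072 = 20P_b and P_b = 53.6.
Then P_s = 53.6 - 1 = 52.6 and Q = 3565 - 8(53.6) = 3136.2.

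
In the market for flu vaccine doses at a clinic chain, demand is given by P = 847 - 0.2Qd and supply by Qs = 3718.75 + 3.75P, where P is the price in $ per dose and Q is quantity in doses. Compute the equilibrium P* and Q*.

P* = 59, Q* = 3940

Rewriting in direct form: Qd = 4235 - 5P.
The market clears where 4235 - 5P = 3718.75 + 3.75P. Rearranging, 8.75P = 516.25, hence P* = 59.
From the demand curve, Q* = 4235 - 5(59) = 3940.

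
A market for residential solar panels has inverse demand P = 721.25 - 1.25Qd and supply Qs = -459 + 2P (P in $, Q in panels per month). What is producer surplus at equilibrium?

Producer surplus = 19740.25

In direct form, Qd = 577 - 0.8P.
Equating demand and supply, 577 - 0.8P = -459 + 2P gives 2.8P = 1036, so P* = 370.
Plugging P* into demand: Q* = 577 - 0.8(370) = 281.
Supply choke price (Qs = 0): P = 229.5. Producer surplus = ½ × (370 - 229.5) × 281 = 19740.25.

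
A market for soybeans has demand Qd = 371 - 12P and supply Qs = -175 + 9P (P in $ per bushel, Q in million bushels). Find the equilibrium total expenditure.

Total expenditure = 1534

The market clears where 371 - 12P = -175 + 9P. Rearranging, 21P = 546, hence P* = 26.
From the demand curve, Q* = 371 - 12(26) = 59.
Total expenditure = P* × Q* = 26 × 59 = 1534.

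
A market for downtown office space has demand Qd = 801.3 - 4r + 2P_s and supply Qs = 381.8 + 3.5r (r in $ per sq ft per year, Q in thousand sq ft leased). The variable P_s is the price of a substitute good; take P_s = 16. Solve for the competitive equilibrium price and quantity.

r* = 60.2, Q* = 592.5

With P_s = 16, demand is Qd = 833.3 - 4r.
At equilibrium Qd = Qs, so 833.3 - 4r = 381.8 + 3.5r; collecting terms, 451.5 = 7.5r and r* = 60.2.
From the demand curve, Q* = 833.3 - 4(60.2) = 592.5.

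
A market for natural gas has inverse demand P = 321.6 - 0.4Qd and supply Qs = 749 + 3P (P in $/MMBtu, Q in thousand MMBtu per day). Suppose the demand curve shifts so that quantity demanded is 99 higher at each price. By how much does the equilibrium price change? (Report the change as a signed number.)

In direct form, Qd = 804 - 2.5P.
Equating demand and supply, 804 - 2.5P = 749 + 3P gives 5.5P = 55, so P* = 10.
From the demand curve, Q* = 804 - 2.5(10) = 779.
After the shift, demand is Qd = 903 - 2.5P.
Re-solving, 5.5P = 154 gives P = 28 and Q = 833.
ΔP = 28 - 10 = 18.

ΔP = 18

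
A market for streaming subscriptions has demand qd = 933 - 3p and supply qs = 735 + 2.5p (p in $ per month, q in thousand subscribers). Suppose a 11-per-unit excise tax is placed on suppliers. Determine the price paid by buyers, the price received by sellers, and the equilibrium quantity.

Suppliers keep p_s = p_b - 11 per unit, so supply in terms of the buyer price is qs = 707.5 + 2.5p_b.
Market clearing requires 933 - 3p_b = 707.5 + 2.5p_b; hence 225.5 = 5.5p_b and p_b = 41.
So p_s = 30 and the quantity traded is q = 933 - 3(41) = 810.

p_b = 41, p_s = 30, q = 810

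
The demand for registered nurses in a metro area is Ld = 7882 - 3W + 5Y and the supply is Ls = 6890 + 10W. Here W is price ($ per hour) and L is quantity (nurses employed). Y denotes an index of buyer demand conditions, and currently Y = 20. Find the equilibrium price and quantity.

W* = 84, L* = 7730

With Y = 20, demand is Ld = 7982 - 3W.
Set Ld = Ls: 7982 - 3W = 6890 + 10W, so 1092 = 13W and W* = 84.
Substitute back: L* = 7982 - 3(84) = 7730.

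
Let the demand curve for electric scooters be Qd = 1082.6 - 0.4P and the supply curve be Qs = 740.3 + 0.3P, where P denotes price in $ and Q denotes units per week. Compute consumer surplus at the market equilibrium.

Consumer surplus = 983461.25

Set Qd = Qs: 1082.6 - 0.4P = 740.3 + 0.3P, so 342.3 = 0.7P and P* = 489.
Then Q* = 1082.6 - 0.4(489) = 887.
Demand choke price (Qd = 0): P = 1082.6/0.4 = 2706.5. Consumer surplus = ½ × (2706.5 - 489) × 887 = 983461.25.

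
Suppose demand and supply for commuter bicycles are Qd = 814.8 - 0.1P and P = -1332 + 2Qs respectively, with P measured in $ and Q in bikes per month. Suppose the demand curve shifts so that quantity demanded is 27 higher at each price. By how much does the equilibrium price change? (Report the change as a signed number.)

In direct form, Qs = 666 + 0.5P.
The market clears where 814.8 - 0.1P = 666 + 0.5P. Rearranging, 0.6P = 148.8, hence P* = 248.
From the demand curve, Q* = 814.8 - 0.1(248) = 790.
After the shift, demand is Qd = 841.8 - 0.1P.
The new intersection has 175.8 = 0.6P, i.e. P = 293, Q = 812.5.
ΔP = 293 - 248 = 45.

ΔP = 45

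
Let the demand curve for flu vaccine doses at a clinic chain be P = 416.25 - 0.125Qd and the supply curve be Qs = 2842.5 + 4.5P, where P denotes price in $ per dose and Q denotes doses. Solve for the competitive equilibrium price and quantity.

Solving each curve for Q: Qd = 3330 - 8P.
At equilibrium Qd = Qs, so 3330 - 8P = 2842.5 + 4.5P; collecting terms, 487.5 = 12.5P and P* = 39.
From the demand curve, Q* = 3330 - 8(39) = 3018.

P* = 39, Q* = 3018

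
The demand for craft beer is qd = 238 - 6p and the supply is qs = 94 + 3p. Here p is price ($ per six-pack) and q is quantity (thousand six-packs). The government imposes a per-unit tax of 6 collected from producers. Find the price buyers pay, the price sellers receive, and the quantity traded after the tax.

p_b = 18, p_s = 12, q = 130

The tax drives a wedge p_b - p_s = 6. Substituting p_s = p_b - 6 into supply: qs = 76 + 3p_b.
Set qd = qs: 238 - 6p_b = 76 + 3p_b, so 162 = 9p_b and p_b = 18.
Then p_s = 18 - 6 = 12 and q = 238 - 6(18) = 130.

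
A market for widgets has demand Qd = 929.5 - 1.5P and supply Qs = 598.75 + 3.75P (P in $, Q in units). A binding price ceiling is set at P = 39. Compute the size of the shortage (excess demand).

At P = 39: Qd = 871 and Qs = 745.
Shortage = Qd - Qs = 871 - 745 = 126.

Shortage = 126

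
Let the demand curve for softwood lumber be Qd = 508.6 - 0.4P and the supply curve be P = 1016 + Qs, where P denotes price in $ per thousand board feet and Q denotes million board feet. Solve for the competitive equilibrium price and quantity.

Inverting to quantity form: Qs = -1016 + P.
Equating demand and supply, 508.6 - 0.4P = -1016 + P gives 1.4P = 1524.6, so P* = 1089.
Then Q* = 508.6 - 0.4(1089) = 73.

P* = 1089, Q* = 73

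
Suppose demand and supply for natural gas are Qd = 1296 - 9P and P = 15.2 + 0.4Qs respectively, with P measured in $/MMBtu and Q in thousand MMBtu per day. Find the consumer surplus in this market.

Solving each curve for Q: Qs = -38 + 2.5P.
Set Qd = Qs: 1296 - 9P = -38 + 2.5P, so 1334 = 11.5P and P* = 116.
Substitute back: Q* = 1296 - 9(116) = 252.
Demand choke price (Qd = 0): P = 1296/9 = 144. Consumer surplus = ½ × (144 - 116) × 252 = 3528.

Consumer surplus = 3528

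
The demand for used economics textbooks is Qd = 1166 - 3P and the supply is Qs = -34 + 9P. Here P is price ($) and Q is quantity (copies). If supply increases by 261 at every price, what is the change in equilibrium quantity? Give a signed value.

ΔQ = 65.25

Set Qd = Qs: 1166 - 3P = -34 + 9P, so 1200 = 12P and P* = 100.
Plugging P* into demand: Q* = 1166 - 3(100) = 866.
After the shift, supply is Qs = 227 + 9P.
The new intersection has 939 = 12P, i.e. P = 78.25, Q = 931.25.
ΔQ = 931.25 - 866 = 65.25.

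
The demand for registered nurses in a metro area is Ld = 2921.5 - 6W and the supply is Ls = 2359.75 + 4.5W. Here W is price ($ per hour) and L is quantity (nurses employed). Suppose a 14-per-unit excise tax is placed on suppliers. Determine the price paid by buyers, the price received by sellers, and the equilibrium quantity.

Suppliers keep W_s = W_b - 14 per unit, so supply in terms of the buyer price is Ls = 2296.75 + 4.5W_b.
Market clearing requires 2921.5 - 6W_b = 2296.75 + 4.5W_b; hence 624.75 = 10.5W_b and W_b = 59.5.
Then W_s = 59.5 - 14 = 45.5 and L = 2921.5 - 6(59.5) = 2564.5.

W_b = 59.5, W_s = 45.5, L = 2564.5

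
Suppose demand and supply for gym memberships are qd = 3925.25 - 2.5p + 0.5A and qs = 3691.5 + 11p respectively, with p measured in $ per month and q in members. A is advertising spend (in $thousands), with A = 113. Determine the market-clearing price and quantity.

With A = 113, demand is qd = 3981.75 - 2.5p.
Equating demand and supply, 3981.75 - 2.5p = 3691.5 + 11p gives 13.5p = 290.25, so p* = 21.5.
Then q* = 3981.75 - 2.5(21.5) = 3928.

p* = 21.5, q* = 3928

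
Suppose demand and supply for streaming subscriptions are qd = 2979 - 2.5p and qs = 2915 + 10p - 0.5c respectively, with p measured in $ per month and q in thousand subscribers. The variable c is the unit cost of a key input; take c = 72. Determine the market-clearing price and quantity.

With c = 72, supply is qs = 2879 + 10p.
Equating demand and supply, 2979 - 2.5p = 2879 + 10p gives 12.5p = 100, so p* = 8.
Substitute back: q* = 2979 - 2.5(8) = 2959.

p* = 8, q* = 2959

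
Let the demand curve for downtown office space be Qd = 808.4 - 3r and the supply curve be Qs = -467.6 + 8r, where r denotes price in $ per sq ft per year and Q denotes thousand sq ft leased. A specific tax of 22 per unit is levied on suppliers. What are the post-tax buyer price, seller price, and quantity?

With a tax of 22 on suppliers, they supply based on the net price r_s = r_b - 22, so Qs = -643.6 + 8r_b.
Set Qd = Qs: 808.4 - 3r_b = -643.6 + 8r_b, so 1452 = 11r_b and r_b = 132.
So r_s = 110 and the quantity traded is Q = 808.4 - 3(132) = 412.4.

r_b = 132, r_s = 110, Q = 412.4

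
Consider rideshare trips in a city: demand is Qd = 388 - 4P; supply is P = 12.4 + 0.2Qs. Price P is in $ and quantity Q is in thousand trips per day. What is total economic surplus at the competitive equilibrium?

Total surplus = 7952.4

Rewriting in direct form: Qs = -62 + 5P.
Set Qd = Qs: 388 - 4P = -62 + 5P, so 450 = 9P and P* = 50.
Plugging P* into demand: Q* = 388 - 4(50) = 188.
Demand choke price = 97; supply choke price = 12.4. CS = ½(97 - 50)(188) = 4418; PS = ½(50 - 12.4)(188) = 3534.4. Total surplus = 7952.4.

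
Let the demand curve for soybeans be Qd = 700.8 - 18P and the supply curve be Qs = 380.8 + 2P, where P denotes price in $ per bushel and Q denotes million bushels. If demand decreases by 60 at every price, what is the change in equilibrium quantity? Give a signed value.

ΔQ = -6

The market clears where 700.8 - 18P = 380.8 + 2P. Rearranging, 20P = 320, hence P* = 16.
Plugging P* into demand: Q* = 700.8 - 18(16) = 412.8.
After the shift, demand is Qd = 640.8 - 18P.
New equilibrium: 260 = 20P, so P = 13 and Q = 406.8.
ΔQ = 406.8 - 412.8 = -6.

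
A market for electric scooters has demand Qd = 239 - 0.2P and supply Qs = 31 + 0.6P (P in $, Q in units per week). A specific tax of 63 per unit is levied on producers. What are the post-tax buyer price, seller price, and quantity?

P_b = 307.25, P_s = 244.25, Q = 177.55

With a tax of 63 on producers, they supply based on the net price P_s = P_b - 63, so Qs = -6.8 + 0.6P_b.
Equate demand and the shifted supply: 239 - 0.2P_b = -6.8 + 0.6P_b, giving 0.8P_b = 245.8, so P_b = 307.25.
So P_s = 244.25 and the quantity traded is Q = 239 - 0.2(307.25) = 177.55.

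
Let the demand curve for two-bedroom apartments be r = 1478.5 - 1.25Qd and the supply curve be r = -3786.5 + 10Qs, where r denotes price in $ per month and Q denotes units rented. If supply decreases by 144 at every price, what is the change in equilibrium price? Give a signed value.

Solving each curve for Q: Qd = 1182.8 - 0.8r and Qs = 378.65 + 0.1r.
Equating demand and supply, 1182.8 - 0.8r = 378.65 + 0.1r gives 0.9r = 804.15, so r* = 893.5.
Substitute back: Q* = 1182.8 - 0.8(893.5) = 468.
After the shift, supply is Qs = 234.65 + 0.1r.
New equilibrium: 948.15 = 0.9r, so r = 1053.5 and Q = 340.
Δr = 1053.5 - 893.5 = 160.

Δr = 160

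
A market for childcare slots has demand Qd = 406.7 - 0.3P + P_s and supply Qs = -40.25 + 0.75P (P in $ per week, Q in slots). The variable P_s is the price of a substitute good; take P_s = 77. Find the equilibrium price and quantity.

With P_s = 77, demand is Qd = 483.7 - 0.3P.
Set Qd = Qs: 483.7 - 0.3P = -40.25 + 0.75P, so 523.95 = 1.05P and P* = 499.
Substitute back: Q* = 483.7 - 0.3(499) = 334.

P* = 499, Q* = 334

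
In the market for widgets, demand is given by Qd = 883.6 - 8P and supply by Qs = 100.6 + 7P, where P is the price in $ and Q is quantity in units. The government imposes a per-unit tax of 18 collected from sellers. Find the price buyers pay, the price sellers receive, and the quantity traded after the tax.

P_b = 60.6, P_s = 42.6, Q = 398.8

With a tax of 18 on sellers, they supply based on the net price P_s = P_b - 18, so Qs = -25.4 + 7P_b.
Market clearing requires 883.6 - 8P_b = -25.4 + 7P_b; hence 909 = 15P_b and P_b = 60.6.
Then P_s = 60.6 - 18 = 42.6 and Q = 883.6 - 8(60.6) = 398.8.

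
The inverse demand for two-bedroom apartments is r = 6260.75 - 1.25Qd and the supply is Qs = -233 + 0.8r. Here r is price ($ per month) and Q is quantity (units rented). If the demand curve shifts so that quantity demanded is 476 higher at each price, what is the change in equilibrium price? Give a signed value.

Δr = 297.5

In direct form, Qd = 5008.6 - 0.8r.
At equilibrium Qd = Qs, so 5008.6 - 0.8r = -233 + 0.8r; collecting terms, 5241.6 = 1.6r and r* = 3276.
From the demand curve, Q* = 5008.6 - 0.8(3276) = 2387.8.
After the shift, demand is Qd = 5484.6 - 0.8r.
Re-solving, 1.6r = 5717.6 gives r = 3573.5 and Q = 2625.8.
Δr = 3573.5 - 3276 = 297.5.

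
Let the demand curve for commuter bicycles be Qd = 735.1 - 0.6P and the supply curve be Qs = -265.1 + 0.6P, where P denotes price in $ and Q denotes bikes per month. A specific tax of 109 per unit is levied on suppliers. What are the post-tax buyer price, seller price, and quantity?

Suppliers keep P_s = P_b - 109 per unit, so supply in terms of the buyer price is Qs = -330.5 + 0.6P_b.
Set Qd = Qs: 735.1 - 0.6P_b = -330.5 + 0.6P_b, so 1065.6 = 1.2P_b and P_b = 888.
So P_s = 779 and the quantity traded is Q = 735.1 - 0.6(888) = 202.3.

P_b = 888, P_s = 779, Q = 202.3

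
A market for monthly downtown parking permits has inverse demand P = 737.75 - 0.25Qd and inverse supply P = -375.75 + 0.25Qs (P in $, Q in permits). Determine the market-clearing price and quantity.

P* = 181, Q* = 2227

In direct form, Qd = 2951 - 4P and Qs = 1503 + 4P.
At equilibrium Qd = Qs, so 2951 - 4P = 1503 + 4P; collecting terms, 1448 = 8P and P* = 181.
Then Q* = 2951 - 4(181) = 2227.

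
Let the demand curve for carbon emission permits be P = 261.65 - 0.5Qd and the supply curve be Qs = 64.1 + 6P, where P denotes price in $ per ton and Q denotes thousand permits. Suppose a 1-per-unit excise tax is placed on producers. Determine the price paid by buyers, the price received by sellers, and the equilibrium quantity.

In direct form, Qd = 523.3 - 2P.
Producers keep P_s = P_b - 1 per unit, so supply in terms of the buyer price is Qs = 58.1 + 6P_b.
Equate demand and the shifted supply: 523.3 - 2P_b = 58.1 + 6P_b, giving 8P_b = 465.2, so P_b = 58.15.
Then P_s = 58.15 - 1 = 57.15 and Q = 523.3 - 2(58.15) = 407.

P_b = 58.15, P_s = 57.15, Q = 407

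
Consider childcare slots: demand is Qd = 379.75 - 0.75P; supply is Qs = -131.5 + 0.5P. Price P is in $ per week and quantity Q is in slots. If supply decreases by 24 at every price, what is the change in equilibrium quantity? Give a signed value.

At equilibrium Qd = Qs, so 379.75 - 0.75P = -131.5 + 0.5P; collecting terms, 511.25 = 1.25P and P* = 409.
From the demand curve, Q* = 379.75 - 0.75(409) = 73.
After the shift, supply is Qs = -155.5 + 0.5P.
Re-solving, 1.25P = 535.25 gives P = 428.2 and Q = 58.6.
ΔQ = 58.6 - 73 = -14.4.

ΔQ = -14.4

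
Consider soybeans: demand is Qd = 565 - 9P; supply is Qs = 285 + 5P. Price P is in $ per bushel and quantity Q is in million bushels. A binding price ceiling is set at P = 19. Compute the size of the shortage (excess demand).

With P fixed at 19, quantity demanded is 394 and quantity supplied is 380.
Shortage = Qd - Qs = 394 - 380 = 14.

Shortage = 14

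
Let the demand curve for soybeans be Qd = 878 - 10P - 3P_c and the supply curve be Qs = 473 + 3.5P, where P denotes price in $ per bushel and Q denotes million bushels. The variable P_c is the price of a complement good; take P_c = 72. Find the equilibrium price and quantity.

With P_c = 72, demand is Qd = 662 - 10P.
The market clears where 662 - 10P = 473 + 3.5P. Rearranging, 13.5P = 189, hence P* = 14.
Substitute back: Q* = 662 - 10(14) = 522.

P* = 14, Q* = 522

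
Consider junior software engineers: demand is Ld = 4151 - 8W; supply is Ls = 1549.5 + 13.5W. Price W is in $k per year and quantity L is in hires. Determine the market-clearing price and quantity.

Equating demand and supply, 4151 - 8W = 1549.5 + 13.5W gives 21.5W = 2601.5, so W* = 121.
Plugging W* into demand: L* = 4151 - 8(121) = 3183.

W* = 121, L* = 3183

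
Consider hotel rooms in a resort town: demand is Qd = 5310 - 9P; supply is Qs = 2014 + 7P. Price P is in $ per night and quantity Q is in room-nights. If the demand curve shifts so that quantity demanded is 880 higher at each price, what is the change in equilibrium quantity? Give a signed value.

ΔQ = 385

The market clears where 5310 - 9P = 2014 + 7P. Rearranging, 16P = 3296, hence P* = 206.
Then Q* = 5310 - 9(206) = 3456.
After the shift, demand is Qd = 6190 - 9P.
The new intersection has 4176 = 16P, i.e. P = 261, Q = 3841.
ΔQ = 3841 - 3456 = 385.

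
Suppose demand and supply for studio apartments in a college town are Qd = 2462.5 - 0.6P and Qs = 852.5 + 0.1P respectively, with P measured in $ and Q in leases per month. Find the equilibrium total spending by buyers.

Equating demand and supply, 2462.5 - 0.6P = 852.5 + 0.1P gives 0.7P = 1610, so P* = 2300.
Plugging P* into demand: Q* = 2462.5 - 0.6(2300) = 1082.5.
Total spending by buyers = P* × Q* = 2300 × 1082.5 = 2489750.

Total spending by buyers = 2489750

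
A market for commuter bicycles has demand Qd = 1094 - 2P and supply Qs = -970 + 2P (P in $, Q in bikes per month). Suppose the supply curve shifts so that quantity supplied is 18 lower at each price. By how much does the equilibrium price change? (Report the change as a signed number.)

ΔP = 4.5

At equilibrium Qd = Qs, so 1094 - 2P = -970 + 2P; collecting terms, 2064 = 4P and P* = 516.
Substitute back: Q* = 1094 - 2(516) = 62.
After the shift, supply is Qs = -988 + 2P.
New equilibrium: 2082 = 4P, so P = 520.5 and Q = 53.
ΔP = 520.5 - 516 = 4.5.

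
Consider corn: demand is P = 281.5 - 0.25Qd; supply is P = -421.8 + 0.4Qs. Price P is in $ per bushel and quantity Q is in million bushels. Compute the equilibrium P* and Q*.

P* = 11, Q* = 1082

Solving each curve for Q: Qd = 1126 - 4P and Qs = 1054.5 + 2.5P.
Equating demand and supply, 1126 - 4P = 1054.5 + 2.5P gives 6.5P = 71.5, so P* = 11.
Substitute back: Q* = 1126 - 4(11) = 1082.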